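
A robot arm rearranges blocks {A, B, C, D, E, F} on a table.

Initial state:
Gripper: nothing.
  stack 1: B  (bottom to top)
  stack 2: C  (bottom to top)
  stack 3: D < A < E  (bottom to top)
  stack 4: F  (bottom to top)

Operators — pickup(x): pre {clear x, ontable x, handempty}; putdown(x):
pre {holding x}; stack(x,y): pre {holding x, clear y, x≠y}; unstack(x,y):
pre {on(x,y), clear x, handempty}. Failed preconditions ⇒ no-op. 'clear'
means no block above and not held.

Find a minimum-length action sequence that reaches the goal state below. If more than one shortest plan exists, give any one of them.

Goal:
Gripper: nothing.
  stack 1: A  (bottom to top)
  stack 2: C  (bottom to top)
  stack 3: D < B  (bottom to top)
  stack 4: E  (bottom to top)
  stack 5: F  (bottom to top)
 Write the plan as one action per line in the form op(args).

step 1 (unstack(E, A)): towers=[B; C; D/A; F] holding=E
step 2 (putdown(E)): towers=[B; C; D/A; E; F] holding=-
step 3 (unstack(A, D)): towers=[B; C; D; E; F] holding=A
step 4 (putdown(A)): towers=[A; B; C; D; E; F] holding=-
step 5 (pickup(B)): towers=[A; C; D; E; F] holding=B
step 6 (stack(B, D)): towers=[A; C; D/B; E; F] holding=-
goal check: towers=[A; C; D/B; E; F] holding=- — reached (length 6, optimal by BFS)

unstack(E, A)
putdown(E)
unstack(A, D)
putdown(A)
pickup(B)
stack(B, D)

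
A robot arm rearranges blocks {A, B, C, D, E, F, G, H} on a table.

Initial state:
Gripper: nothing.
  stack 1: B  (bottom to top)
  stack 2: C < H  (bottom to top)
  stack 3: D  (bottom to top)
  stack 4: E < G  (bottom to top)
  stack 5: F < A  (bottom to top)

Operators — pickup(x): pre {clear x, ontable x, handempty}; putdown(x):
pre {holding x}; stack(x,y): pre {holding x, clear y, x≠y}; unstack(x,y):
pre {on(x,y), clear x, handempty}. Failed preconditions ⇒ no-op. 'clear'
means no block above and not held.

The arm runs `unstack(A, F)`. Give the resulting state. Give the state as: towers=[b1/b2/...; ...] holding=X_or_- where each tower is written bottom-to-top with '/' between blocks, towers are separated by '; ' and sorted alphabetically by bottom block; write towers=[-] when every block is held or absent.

before: towers=[B; C/H; D; E/G; F/A] holding=-
pre[unstack(A, F)]: on(A,F) yes, clear(A) yes, handempty yes
all met → apply unstack(A, F)
after:  towers=[B; C/H; D; E/G; F] holding=A

towers=[B; C/H; D; E/G; F] holding=A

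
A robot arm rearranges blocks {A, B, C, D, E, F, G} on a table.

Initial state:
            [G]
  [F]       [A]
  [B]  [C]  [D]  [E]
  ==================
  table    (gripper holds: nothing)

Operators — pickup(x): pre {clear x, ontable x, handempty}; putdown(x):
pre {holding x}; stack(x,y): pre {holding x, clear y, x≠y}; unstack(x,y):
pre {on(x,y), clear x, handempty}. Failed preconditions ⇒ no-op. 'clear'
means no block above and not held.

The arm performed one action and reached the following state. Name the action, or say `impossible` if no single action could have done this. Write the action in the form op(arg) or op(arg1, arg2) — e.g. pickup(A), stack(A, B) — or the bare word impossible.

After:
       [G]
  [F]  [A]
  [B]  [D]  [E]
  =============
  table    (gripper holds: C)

target: towers=[B/F; D/A/G; E] holding=C
     unstack(F, B) → towers=[B; C; D/A/G; E] holding=F
     unstack(G, A) → towers=[B/F; C; D/A; E] holding=G
         pickup(E) → towers=[B/F; C; D/A/G] holding=E
         pickup(C) → towers=[B/F; D/A/G; E] holding=C  ← match

pickup(C)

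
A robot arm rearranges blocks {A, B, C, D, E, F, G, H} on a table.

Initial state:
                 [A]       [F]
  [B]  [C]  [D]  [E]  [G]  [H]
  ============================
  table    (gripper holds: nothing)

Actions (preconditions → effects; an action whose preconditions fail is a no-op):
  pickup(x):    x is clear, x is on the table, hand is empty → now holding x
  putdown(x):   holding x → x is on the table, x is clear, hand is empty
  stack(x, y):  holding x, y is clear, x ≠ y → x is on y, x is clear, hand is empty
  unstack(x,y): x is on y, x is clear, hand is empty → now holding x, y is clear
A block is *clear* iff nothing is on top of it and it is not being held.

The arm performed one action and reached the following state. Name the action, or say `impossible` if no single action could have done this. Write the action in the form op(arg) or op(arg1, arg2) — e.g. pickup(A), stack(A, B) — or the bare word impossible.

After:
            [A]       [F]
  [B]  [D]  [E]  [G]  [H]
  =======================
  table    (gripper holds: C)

pickup(C)

target: towers=[B; D; E/A; G; H/F] holding=C
         pickup(G) → towers=[B; C; D; E/A; H/F] holding=G
     unstack(A, E) → towers=[B; C; D; E; G; H/F] holding=A
         pickup(B) → towers=[C; D; E/A; G; H/F] holding=B
     unstack(F, H) → towers=[B; C; D; E/A; G; H] holding=F
         pickup(D) → towers=[B; C; E/A; G; H/F] holding=D
         pickup(C) → towers=[B; D; E/A; G; H/F] holding=C  ← match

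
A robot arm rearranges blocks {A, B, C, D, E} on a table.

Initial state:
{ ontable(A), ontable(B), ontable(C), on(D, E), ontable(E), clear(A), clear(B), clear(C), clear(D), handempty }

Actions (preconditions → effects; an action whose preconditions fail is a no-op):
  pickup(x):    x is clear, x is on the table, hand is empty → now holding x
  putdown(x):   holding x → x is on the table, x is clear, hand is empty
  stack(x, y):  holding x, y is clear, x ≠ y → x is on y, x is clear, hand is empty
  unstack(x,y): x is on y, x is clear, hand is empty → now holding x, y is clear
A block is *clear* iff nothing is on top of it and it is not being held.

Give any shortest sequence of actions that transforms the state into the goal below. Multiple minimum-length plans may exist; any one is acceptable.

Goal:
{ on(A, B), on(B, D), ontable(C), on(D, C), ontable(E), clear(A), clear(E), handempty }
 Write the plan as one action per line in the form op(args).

step 1 (unstack(D, E)): towers=[A; B; C; E] holding=D
step 2 (stack(D, C)): towers=[A; B; C/D; E] holding=-
step 3 (pickup(B)): towers=[A; C/D; E] holding=B
step 4 (stack(B, D)): towers=[A; C/D/B; E] holding=-
step 5 (pickup(A)): towers=[C/D/B; E] holding=A
step 6 (stack(A, B)): towers=[C/D/B/A; E] holding=-
goal check: towers=[C/D/B/A; E] holding=- — reached (length 6, optimal by BFS)

unstack(D, E)
stack(D, C)
pickup(B)
stack(B, D)
pickup(A)
stack(A, B)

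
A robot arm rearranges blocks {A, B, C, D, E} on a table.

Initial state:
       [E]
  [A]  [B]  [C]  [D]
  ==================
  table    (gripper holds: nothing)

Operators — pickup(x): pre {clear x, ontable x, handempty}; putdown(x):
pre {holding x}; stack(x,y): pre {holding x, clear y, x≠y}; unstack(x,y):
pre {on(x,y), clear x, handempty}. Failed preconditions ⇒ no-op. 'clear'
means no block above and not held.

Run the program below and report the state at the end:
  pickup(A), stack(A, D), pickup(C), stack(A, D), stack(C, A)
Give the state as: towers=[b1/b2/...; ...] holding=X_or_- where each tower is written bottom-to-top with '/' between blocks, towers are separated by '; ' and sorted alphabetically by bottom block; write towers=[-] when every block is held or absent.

towers=[B/E; D/A/C] holding=-

step 1 (pickup(A)): towers=[B/E; C; D] holding=A
step 2 (stack(A, D)): towers=[B/E; C; D/A] holding=-
step 3 (pickup(C)): towers=[B/E; D/A] holding=C
step 4 (stack(A, D)) [no-op]: towers=[B/E; D/A] holding=C
step 5 (stack(C, A)): towers=[B/E; D/A/C] holding=-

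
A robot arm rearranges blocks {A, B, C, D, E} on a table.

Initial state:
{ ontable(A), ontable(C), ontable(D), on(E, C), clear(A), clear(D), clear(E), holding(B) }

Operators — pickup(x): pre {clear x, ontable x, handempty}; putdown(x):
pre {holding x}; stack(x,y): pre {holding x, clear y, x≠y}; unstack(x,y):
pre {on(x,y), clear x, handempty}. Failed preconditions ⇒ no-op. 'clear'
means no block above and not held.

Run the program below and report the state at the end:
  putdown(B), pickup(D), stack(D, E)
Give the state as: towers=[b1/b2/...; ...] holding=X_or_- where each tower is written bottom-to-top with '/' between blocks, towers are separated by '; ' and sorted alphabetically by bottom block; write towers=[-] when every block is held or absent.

step 1 (putdown(B)): towers=[A; B; C/E; D] holding=-
step 2 (pickup(D)): towers=[A; B; C/E] holding=D
step 3 (stack(D, E)): towers=[A; B; C/E/D] holding=-

towers=[A; B; C/E/D] holding=-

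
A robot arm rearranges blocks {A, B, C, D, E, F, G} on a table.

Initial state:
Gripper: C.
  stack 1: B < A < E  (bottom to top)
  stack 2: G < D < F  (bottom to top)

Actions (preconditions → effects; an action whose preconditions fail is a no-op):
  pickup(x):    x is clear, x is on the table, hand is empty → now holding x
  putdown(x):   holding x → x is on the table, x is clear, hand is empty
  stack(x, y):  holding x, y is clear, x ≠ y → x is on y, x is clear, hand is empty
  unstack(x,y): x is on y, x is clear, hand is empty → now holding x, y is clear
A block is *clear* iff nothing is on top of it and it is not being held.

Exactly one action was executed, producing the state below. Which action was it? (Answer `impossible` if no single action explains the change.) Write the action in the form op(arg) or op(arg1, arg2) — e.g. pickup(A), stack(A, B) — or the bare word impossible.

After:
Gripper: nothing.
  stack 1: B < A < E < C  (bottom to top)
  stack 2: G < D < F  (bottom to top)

target: towers=[B/A/E/C; G/D/F] holding=-
        putdown(C) → towers=[B/A/E; C; G/D/F] holding=-
       stack(C, F) → towers=[B/A/E; G/D/F/C] holding=-
       stack(C, E) → towers=[B/A/E/C; G/D/F] holding=-  ← match

stack(C, E)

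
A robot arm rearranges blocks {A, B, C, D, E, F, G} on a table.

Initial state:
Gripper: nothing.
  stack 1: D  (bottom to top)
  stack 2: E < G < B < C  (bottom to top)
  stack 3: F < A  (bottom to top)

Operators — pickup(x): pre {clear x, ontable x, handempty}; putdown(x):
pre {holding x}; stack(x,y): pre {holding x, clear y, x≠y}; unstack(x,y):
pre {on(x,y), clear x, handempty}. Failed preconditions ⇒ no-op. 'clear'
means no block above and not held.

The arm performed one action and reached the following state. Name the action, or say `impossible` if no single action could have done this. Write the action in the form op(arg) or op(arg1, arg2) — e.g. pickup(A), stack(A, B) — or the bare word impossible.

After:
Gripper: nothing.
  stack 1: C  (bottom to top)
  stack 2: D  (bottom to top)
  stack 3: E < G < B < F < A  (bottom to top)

target: towers=[C; D; E/G/B/F/A] holding=-
         pickup(D) → towers=[E/G/B/C; F/A] holding=D
     unstack(A, F) → towers=[D; E/G/B/C; F] holding=A
     unstack(C, B) → towers=[D; E/G/B; F/A] holding=C
none of the 3 applicable actions match → impossible

impossible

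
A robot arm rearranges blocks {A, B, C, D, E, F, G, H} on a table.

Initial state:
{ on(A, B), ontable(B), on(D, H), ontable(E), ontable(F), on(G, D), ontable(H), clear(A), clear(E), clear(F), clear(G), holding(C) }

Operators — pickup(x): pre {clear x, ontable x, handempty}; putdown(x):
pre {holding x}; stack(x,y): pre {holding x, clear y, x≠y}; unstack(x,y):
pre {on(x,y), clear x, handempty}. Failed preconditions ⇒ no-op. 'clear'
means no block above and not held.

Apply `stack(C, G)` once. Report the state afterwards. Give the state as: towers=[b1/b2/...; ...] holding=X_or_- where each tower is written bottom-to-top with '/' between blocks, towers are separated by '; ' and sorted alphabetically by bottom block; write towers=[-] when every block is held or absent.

before: towers=[B/A; E; F; H/D/G] holding=C
pre[stack(C, G)]: holding(C) yes, clear(G) yes, C≠G yes
all met → apply stack(C, G)
after:  towers=[B/A; E; F; H/D/G/C] holding=-

towers=[B/A; E; F; H/D/G/C] holding=-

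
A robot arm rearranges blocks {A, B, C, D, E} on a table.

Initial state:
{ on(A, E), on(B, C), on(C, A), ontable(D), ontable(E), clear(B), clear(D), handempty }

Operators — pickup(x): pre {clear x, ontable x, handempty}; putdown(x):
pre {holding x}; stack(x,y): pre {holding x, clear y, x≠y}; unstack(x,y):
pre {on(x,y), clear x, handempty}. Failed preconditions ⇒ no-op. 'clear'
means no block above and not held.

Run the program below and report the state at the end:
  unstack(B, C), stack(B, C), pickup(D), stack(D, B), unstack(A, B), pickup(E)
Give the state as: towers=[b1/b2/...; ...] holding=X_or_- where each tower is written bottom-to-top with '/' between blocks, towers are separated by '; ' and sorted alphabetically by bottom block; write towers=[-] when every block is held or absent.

step 1 (unstack(B, C)): towers=[D; E/A/C] holding=B
step 2 (stack(B, C)): towers=[D; E/A/C/B] holding=-
step 3 (pickup(D)): towers=[E/A/C/B] holding=D
step 4 (stack(D, B)): towers=[E/A/C/B/D] holding=-
step 5 (unstack(A, B)) [no-op]: towers=[E/A/C/B/D] holding=-
step 6 (pickup(E)) [no-op]: towers=[E/A/C/B/D] holding=-

towers=[E/A/C/B/D] holding=-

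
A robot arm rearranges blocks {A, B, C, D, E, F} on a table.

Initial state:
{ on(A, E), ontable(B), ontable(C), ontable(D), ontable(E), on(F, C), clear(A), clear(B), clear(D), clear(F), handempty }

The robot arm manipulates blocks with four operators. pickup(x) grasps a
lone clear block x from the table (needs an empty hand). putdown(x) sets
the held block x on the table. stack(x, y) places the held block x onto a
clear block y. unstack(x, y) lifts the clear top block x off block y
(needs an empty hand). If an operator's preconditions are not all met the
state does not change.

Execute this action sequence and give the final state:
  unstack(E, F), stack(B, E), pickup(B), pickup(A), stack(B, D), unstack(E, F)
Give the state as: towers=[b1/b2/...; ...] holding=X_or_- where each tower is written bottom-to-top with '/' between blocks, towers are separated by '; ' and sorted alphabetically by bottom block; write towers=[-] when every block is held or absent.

step 1 (unstack(E, F)) [no-op]: towers=[B; C/F; D; E/A] holding=-
step 2 (stack(B, E)) [no-op]: towers=[B; C/F; D; E/A] holding=-
step 3 (pickup(B)): towers=[C/F; D; E/A] holding=B
step 4 (pickup(A)) [no-op]: towers=[C/F; D; E/A] holding=B
step 5 (stack(B, D)): towers=[C/F; D/B; E/A] holding=-
step 6 (unstack(E, F)) [no-op]: towers=[C/F; D/B; E/A] holding=-

towers=[C/F; D/B; E/A] holding=-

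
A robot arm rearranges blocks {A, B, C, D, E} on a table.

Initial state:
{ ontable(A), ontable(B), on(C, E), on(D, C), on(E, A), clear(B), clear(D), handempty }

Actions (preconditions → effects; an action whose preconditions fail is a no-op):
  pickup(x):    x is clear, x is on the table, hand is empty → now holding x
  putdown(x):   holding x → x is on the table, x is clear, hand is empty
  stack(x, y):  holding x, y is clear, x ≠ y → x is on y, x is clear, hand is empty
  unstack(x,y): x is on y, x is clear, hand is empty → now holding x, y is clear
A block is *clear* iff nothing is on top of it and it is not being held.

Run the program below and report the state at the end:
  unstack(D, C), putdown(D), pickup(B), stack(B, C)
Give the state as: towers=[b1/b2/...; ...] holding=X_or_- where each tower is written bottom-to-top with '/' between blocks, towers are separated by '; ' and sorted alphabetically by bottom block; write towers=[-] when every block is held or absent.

step 1 (unstack(D, C)): towers=[A/E/C; B] holding=D
step 2 (putdown(D)): towers=[A/E/C; B; D] holding=-
step 3 (pickup(B)): towers=[A/E/C; D] holding=B
step 4 (stack(B, C)): towers=[A/E/C/B; D] holding=-

towers=[A/E/C/B; D] holding=-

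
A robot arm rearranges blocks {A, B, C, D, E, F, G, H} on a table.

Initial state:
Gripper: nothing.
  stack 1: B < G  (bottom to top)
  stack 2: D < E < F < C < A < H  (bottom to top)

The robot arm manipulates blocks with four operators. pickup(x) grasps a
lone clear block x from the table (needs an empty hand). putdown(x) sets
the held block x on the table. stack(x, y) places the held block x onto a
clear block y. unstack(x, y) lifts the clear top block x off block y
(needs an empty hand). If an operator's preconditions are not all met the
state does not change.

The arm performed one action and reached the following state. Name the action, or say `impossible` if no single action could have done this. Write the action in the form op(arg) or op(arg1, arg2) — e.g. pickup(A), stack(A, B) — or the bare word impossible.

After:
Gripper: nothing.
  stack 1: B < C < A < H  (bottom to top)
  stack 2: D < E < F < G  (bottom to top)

impossible

target: towers=[B/C/A/H; D/E/F/G] holding=-
     unstack(G, B) → towers=[B; D/E/F/C/A/H] holding=G
     unstack(H, A) → towers=[B/G; D/E/F/C/A] holding=H
none of the 2 applicable actions match → impossible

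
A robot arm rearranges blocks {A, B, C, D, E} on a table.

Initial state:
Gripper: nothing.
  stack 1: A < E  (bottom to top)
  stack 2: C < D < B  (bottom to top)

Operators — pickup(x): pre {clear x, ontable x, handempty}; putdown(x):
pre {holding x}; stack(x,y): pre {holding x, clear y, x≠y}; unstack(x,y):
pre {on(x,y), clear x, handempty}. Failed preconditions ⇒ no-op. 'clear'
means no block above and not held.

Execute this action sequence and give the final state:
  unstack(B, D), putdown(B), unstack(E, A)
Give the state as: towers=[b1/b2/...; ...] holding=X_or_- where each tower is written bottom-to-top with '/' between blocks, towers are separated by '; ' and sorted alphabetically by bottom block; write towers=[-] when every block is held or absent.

towers=[A; B; C/D] holding=E

step 1 (unstack(B, D)): towers=[A/E; C/D] holding=B
step 2 (putdown(B)): towers=[A/E; B; C/D] holding=-
step 3 (unstack(E, A)): towers=[A; B; C/D] holding=E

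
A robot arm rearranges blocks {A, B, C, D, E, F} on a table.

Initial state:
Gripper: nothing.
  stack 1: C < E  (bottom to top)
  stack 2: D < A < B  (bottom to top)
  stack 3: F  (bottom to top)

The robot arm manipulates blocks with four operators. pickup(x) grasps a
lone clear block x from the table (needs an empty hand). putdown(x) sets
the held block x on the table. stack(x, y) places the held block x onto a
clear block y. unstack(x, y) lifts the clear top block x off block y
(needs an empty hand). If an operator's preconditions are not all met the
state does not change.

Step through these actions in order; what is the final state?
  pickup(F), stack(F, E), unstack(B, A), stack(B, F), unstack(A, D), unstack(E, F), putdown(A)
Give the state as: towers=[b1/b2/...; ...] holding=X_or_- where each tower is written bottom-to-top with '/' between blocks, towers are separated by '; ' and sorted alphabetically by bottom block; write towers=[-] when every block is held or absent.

step 1 (pickup(F)): towers=[C/E; D/A/B] holding=F
step 2 (stack(F, E)): towers=[C/E/F; D/A/B] holding=-
step 3 (unstack(B, A)): towers=[C/E/F; D/A] holding=B
step 4 (stack(B, F)): towers=[C/E/F/B; D/A] holding=-
step 5 (unstack(A, D)): towers=[C/E/F/B; D] holding=A
step 6 (unstack(E, F)) [no-op]: towers=[C/E/F/B; D] holding=A
step 7 (putdown(A)): towers=[A; C/E/F/B; D] holding=-

towers=[A; C/E/F/B; D] holding=-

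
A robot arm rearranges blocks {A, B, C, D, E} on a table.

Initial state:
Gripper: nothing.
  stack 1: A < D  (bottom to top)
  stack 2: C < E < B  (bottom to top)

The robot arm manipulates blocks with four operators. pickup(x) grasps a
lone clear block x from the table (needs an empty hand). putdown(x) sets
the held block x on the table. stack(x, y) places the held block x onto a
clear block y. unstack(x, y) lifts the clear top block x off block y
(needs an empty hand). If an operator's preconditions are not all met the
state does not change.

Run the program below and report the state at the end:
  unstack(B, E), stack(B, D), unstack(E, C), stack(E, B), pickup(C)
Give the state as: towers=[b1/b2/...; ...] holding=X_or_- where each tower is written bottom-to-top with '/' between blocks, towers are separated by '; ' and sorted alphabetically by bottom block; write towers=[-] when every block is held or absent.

towers=[A/D/B/E] holding=C

step 1 (unstack(B, E)): towers=[A/D; C/E] holding=B
step 2 (stack(B, D)): towers=[A/D/B; C/E] holding=-
step 3 (unstack(E, C)): towers=[A/D/B; C] holding=E
step 4 (stack(E, B)): towers=[A/D/B/E; C] holding=-
step 5 (pickup(C)): towers=[A/D/B/E] holding=C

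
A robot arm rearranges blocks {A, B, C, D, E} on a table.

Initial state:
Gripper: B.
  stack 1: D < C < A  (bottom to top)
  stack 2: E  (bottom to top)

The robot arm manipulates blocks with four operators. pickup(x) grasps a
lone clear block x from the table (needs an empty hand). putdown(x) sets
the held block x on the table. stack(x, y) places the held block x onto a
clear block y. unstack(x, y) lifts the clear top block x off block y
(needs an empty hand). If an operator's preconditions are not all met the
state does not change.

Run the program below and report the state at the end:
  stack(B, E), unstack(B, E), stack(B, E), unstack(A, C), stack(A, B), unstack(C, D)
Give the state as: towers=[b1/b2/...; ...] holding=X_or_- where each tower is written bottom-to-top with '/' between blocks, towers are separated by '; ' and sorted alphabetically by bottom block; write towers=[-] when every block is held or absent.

towers=[D; E/B/A] holding=C

step 1 (stack(B, E)): towers=[D/C/A; E/B] holding=-
step 2 (unstack(B, E)): towers=[D/C/A; E] holding=B
step 3 (stack(B, E)): towers=[D/C/A; E/B] holding=-
step 4 (unstack(A, C)): towers=[D/C; E/B] holding=A
step 5 (stack(A, B)): towers=[D/C; E/B/A] holding=-
step 6 (unstack(C, D)): towers=[D; E/B/A] holding=C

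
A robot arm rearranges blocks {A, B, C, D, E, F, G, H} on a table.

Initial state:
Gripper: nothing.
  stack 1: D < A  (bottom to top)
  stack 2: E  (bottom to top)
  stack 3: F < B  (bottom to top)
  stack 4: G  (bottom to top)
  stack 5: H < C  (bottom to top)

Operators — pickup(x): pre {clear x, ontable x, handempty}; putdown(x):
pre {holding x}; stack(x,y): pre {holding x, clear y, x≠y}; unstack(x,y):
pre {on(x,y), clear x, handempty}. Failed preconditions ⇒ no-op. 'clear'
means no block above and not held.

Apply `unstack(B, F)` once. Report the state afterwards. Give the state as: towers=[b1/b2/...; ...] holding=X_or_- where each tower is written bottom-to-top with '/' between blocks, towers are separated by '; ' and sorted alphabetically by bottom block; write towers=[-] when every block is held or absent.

towers=[D/A; E; F; G; H/C] holding=B

before: towers=[D/A; E; F/B; G; H/C] holding=-
pre[unstack(B, F)]: on(B,F) ✓, clear(B) ✓, handempty ✓
all met → apply unstack(B, F)
after:  towers=[D/A; E; F; G; H/C] holding=B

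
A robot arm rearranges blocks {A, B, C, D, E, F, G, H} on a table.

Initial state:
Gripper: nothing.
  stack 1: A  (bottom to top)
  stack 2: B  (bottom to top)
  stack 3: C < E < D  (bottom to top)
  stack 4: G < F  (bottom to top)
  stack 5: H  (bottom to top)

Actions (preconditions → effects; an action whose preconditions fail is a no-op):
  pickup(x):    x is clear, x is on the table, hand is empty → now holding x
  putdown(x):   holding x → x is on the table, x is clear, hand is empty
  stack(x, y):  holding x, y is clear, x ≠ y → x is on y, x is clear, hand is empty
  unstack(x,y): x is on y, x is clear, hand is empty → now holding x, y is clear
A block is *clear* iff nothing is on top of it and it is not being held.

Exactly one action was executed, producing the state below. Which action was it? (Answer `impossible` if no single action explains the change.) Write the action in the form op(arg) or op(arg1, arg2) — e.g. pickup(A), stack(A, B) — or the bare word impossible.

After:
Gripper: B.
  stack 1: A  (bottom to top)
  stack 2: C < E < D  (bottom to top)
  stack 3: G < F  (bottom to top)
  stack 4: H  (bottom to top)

pickup(B)

target: towers=[A; C/E/D; G/F; H] holding=B
         pickup(A) → towers=[B; C/E/D; G/F; H] holding=A
         pickup(H) → towers=[A; B; C/E/D; G/F] holding=H
         pickup(B) → towers=[A; C/E/D; G/F; H] holding=B  ← match
     unstack(F, G) → towers=[A; B; C/E/D; G; H] holding=F
     unstack(D, E) → towers=[A; B; C/E; G/F; H] holding=D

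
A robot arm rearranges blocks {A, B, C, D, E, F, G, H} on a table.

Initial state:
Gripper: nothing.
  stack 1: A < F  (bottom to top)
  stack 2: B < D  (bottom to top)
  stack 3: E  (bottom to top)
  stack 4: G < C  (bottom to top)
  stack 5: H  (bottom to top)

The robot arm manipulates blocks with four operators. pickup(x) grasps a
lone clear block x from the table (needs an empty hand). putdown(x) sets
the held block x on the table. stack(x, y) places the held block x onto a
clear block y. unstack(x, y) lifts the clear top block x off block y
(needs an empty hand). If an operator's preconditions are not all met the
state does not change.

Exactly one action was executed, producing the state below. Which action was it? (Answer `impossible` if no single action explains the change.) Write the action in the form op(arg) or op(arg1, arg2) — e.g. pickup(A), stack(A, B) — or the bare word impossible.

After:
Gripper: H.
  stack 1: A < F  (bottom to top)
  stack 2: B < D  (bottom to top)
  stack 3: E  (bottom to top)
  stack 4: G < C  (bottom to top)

pickup(H)

target: towers=[A/F; B/D; E; G/C] holding=H
         pickup(E) → towers=[A/F; B/D; G/C; H] holding=E
         pickup(H) → towers=[A/F; B/D; E; G/C] holding=H  ← match
     unstack(F, A) → towers=[A; B/D; E; G/C; H] holding=F
     unstack(D, B) → towers=[A/F; B; E; G/C; H] holding=D
     unstack(C, G) → towers=[A/F; B/D; E; G; H] holding=C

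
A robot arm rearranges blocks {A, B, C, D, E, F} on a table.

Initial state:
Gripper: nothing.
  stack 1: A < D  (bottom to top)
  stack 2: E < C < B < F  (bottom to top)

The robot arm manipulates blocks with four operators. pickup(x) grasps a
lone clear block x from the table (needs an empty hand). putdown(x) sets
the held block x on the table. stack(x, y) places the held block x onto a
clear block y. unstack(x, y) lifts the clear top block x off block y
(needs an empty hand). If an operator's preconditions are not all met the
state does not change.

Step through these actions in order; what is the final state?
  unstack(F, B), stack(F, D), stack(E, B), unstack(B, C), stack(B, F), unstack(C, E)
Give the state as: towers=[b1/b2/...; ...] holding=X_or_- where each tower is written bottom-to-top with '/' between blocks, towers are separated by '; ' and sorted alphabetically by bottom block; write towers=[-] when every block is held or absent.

step 1 (unstack(F, B)): towers=[A/D; E/C/B] holding=F
step 2 (stack(F, D)): towers=[A/D/F; E/C/B] holding=-
step 3 (stack(E, B)) [no-op]: towers=[A/D/F; E/C/B] holding=-
step 4 (unstack(B, C)): towers=[A/D/F; E/C] holding=B
step 5 (stack(B, F)): towers=[A/D/F/B; E/C] holding=-
step 6 (unstack(C, E)): towers=[A/D/F/B; E] holding=C

towers=[A/D/F/B; E] holding=C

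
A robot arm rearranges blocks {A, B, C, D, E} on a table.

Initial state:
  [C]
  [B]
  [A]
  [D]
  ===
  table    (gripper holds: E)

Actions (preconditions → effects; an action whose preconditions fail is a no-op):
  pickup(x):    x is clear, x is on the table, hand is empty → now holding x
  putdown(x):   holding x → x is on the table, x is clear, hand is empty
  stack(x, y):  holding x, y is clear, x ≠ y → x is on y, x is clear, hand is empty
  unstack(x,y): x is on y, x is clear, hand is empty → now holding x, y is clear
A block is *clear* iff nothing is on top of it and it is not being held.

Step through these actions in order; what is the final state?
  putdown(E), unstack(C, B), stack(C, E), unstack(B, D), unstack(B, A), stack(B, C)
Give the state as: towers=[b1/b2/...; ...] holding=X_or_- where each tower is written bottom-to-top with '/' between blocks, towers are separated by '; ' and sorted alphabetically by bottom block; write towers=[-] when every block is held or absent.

step 1 (putdown(E)): towers=[D/A/B/C; E] holding=-
step 2 (unstack(C, B)): towers=[D/A/B; E] holding=C
step 3 (stack(C, E)): towers=[D/A/B; E/C] holding=-
step 4 (unstack(B, D)) [no-op]: towers=[D/A/B; E/C] holding=-
step 5 (unstack(B, A)): towers=[D/A; E/C] holding=B
step 6 (stack(B, C)): towers=[D/A; E/C/B] holding=-

towers=[D/A; E/C/B] holding=-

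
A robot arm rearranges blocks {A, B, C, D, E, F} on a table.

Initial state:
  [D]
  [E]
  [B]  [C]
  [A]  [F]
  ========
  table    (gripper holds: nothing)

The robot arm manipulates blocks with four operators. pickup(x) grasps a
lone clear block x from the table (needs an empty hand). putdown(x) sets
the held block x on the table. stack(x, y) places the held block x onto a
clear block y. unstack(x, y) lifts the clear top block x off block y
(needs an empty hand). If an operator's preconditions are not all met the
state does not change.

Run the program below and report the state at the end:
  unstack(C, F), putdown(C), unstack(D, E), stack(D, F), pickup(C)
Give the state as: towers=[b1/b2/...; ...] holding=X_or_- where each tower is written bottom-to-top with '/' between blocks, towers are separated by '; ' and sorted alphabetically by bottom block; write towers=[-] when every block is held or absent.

towers=[A/B/E; F/D] holding=C

step 1 (unstack(C, F)): towers=[A/B/E/D; F] holding=C
step 2 (putdown(C)): towers=[A/B/E/D; C; F] holding=-
step 3 (unstack(D, E)): towers=[A/B/E; C; F] holding=D
step 4 (stack(D, F)): towers=[A/B/E; C; F/D] holding=-
step 5 (pickup(C)): towers=[A/B/E; F/D] holding=C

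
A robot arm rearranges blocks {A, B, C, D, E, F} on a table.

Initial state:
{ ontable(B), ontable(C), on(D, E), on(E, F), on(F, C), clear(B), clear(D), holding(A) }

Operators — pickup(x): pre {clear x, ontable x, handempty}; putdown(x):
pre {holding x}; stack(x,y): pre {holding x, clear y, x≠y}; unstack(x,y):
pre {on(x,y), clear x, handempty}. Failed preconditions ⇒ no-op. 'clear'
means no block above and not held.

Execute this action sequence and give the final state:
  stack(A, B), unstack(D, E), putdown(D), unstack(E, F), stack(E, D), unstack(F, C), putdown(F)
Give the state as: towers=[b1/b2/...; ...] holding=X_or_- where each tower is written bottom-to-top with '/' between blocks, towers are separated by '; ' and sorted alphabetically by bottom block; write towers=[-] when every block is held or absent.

towers=[B/A; C; D/E; F] holding=-

step 1 (stack(A, B)): towers=[B/A; C/F/E/D] holding=-
step 2 (unstack(D, E)): towers=[B/A; C/F/E] holding=D
step 3 (putdown(D)): towers=[B/A; C/F/E; D] holding=-
step 4 (unstack(E, F)): towers=[B/A; C/F; D] holding=E
step 5 (stack(E, D)): towers=[B/A; C/F; D/E] holding=-
step 6 (unstack(F, C)): towers=[B/A; C; D/E] holding=F
step 7 (putdown(F)): towers=[B/A; C; D/E; F] holding=-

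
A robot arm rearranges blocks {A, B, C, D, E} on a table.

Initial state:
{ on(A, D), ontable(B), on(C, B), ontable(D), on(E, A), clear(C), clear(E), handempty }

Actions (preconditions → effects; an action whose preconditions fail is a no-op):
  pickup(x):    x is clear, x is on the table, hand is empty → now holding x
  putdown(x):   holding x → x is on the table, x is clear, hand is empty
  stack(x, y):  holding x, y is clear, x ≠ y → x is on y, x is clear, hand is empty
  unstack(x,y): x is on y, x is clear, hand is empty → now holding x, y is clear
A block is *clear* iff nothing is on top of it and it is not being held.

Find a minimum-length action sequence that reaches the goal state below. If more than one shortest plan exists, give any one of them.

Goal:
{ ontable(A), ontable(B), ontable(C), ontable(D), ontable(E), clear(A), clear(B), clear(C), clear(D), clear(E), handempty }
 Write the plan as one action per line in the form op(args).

step 1 (unstack(E, A)): towers=[B/C; D/A] holding=E
step 2 (putdown(E)): towers=[B/C; D/A; E] holding=-
step 3 (unstack(A, D)): towers=[B/C; D; E] holding=A
step 4 (putdown(A)): towers=[A; B/C; D; E] holding=-
step 5 (unstack(C, B)): towers=[A; B; D; E] holding=C
step 6 (putdown(C)): towers=[A; B; C; D; E] holding=-
goal check: towers=[A; B; C; D; E] holding=- — reached (length 6, optimal by BFS)

unstack(E, A)
putdown(E)
unstack(A, D)
putdown(A)
unstack(C, B)
putdown(C)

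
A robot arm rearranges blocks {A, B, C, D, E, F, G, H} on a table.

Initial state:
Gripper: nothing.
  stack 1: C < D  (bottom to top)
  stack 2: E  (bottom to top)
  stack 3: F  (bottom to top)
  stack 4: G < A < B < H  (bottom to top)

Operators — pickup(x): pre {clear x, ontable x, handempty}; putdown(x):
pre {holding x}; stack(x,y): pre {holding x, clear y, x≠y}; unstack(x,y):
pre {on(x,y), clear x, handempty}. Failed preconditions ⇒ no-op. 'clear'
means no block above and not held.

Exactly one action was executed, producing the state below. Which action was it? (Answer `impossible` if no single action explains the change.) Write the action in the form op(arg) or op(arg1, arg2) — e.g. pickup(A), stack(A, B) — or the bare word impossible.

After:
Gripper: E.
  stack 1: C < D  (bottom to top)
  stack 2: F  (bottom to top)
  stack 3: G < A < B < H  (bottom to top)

target: towers=[C/D; F; G/A/B/H] holding=E
         pickup(E) → towers=[C/D; F; G/A/B/H] holding=E  ← match
     unstack(H, B) → towers=[C/D; E; F; G/A/B] holding=H
         pickup(F) → towers=[C/D; E; G/A/B/H] holding=F
     unstack(D, C) → towers=[C; E; F; G/A/B/H] holding=D

pickup(E)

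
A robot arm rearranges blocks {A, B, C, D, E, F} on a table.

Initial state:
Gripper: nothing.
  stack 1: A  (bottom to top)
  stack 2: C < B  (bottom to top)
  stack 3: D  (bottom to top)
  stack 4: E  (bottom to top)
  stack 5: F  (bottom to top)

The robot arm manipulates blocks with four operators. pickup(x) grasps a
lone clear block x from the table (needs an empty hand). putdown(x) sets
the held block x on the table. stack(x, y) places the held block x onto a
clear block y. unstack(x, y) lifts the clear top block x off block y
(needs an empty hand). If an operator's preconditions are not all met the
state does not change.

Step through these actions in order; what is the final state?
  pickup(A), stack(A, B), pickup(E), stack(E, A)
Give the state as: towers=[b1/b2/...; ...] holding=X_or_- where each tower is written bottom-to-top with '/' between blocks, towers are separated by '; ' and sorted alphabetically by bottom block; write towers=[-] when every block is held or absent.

step 1 (pickup(A)): towers=[C/B; D; E; F] holding=A
step 2 (stack(A, B)): towers=[C/B/A; D; E; F] holding=-
step 3 (pickup(E)): towers=[C/B/A; D; F] holding=E
step 4 (stack(E, A)): towers=[C/B/A/E; D; F] holding=-

towers=[C/B/A/E; D; F] holding=-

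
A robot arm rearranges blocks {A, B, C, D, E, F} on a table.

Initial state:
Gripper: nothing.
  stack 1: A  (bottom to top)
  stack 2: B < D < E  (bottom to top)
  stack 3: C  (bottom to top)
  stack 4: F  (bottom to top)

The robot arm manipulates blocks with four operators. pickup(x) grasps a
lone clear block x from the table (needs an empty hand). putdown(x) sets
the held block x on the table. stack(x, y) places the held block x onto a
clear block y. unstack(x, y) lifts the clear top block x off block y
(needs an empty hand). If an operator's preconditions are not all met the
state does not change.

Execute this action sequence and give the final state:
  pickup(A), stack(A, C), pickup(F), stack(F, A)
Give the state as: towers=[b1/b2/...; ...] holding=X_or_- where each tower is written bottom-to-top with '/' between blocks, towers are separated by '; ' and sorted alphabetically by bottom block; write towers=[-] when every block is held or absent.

step 1 (pickup(A)): towers=[B/D/E; C; F] holding=A
step 2 (stack(A, C)): towers=[B/D/E; C/A; F] holding=-
step 3 (pickup(F)): towers=[B/D/E; C/A] holding=F
step 4 (stack(F, A)): towers=[B/D/E; C/A/F] holding=-

towers=[B/D/E; C/A/F] holding=-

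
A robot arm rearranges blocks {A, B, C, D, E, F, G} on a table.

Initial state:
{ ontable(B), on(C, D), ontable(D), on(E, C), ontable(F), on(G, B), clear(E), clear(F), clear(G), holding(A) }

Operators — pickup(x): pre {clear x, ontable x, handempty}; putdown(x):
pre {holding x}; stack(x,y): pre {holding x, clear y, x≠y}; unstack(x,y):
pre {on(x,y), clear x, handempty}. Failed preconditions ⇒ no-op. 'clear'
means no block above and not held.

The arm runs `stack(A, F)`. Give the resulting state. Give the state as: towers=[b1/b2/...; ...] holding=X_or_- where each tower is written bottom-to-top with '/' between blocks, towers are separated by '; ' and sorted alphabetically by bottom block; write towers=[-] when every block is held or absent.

towers=[B/G; D/C/E; F/A] holding=-

before: towers=[B/G; D/C/E; F] holding=A
pre[stack(A, F)]: holding(A) ok, clear(F) ok, A≠F ok
all met → apply stack(A, F)
after:  towers=[B/G; D/C/E; F/A] holding=-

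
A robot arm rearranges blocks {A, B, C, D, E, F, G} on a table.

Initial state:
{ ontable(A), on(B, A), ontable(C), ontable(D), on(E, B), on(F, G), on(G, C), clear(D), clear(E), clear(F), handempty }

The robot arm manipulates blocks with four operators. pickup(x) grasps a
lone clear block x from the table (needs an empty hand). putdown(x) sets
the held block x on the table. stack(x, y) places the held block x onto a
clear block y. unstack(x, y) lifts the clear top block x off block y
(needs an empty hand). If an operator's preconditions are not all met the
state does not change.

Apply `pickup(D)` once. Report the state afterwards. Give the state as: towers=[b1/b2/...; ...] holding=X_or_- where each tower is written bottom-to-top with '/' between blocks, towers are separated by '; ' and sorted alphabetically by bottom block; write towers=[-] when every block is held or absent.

before: towers=[A/B/E; C/G/F; D] holding=-
pre[pickup(D)]: clear(D) ✓, ontable(D) ✓, handempty ✓
all met → apply pickup(D)
after:  towers=[A/B/E; C/G/F] holding=D

towers=[A/B/E; C/G/F] holding=D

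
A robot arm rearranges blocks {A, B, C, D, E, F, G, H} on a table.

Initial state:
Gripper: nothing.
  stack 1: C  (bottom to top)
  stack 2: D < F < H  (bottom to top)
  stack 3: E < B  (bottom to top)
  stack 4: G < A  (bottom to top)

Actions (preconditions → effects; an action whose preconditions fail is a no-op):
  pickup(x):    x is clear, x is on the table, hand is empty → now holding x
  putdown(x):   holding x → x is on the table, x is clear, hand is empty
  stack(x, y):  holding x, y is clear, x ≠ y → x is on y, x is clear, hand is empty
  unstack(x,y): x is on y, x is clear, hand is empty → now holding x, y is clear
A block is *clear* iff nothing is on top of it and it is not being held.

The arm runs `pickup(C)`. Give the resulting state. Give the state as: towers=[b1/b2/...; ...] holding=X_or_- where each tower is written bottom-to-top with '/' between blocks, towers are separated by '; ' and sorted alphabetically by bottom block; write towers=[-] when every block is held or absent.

before: towers=[C; D/F/H; E/B; G/A] holding=-
pre[pickup(C)]: clear(C) ok, ontable(C) ok, handempty ok
all met → apply pickup(C)
after:  towers=[D/F/H; E/B; G/A] holding=C

towers=[D/F/H; E/B; G/A] holding=C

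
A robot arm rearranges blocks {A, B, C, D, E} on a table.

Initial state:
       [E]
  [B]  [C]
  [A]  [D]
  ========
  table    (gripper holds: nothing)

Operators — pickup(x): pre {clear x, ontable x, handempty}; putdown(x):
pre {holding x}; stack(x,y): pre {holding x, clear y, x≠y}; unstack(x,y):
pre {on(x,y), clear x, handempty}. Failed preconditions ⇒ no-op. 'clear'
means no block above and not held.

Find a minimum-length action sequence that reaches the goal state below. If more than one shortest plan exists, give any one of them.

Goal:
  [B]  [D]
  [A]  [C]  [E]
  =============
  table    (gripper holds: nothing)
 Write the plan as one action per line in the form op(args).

unstack(E, C)
putdown(E)
unstack(C, D)
putdown(C)
pickup(D)
stack(D, C)

step 1 (unstack(E, C)): towers=[A/B; D/C] holding=E
step 2 (putdown(E)): towers=[A/B; D/C; E] holding=-
step 3 (unstack(C, D)): towers=[A/B; D; E] holding=C
step 4 (putdown(C)): towers=[A/B; C; D; E] holding=-
step 5 (pickup(D)): towers=[A/B; C; E] holding=D
step 6 (stack(D, C)): towers=[A/B; C/D; E] holding=-
goal check: towers=[A/B; C/D; E] holding=- — reached (length 6, optimal by BFS)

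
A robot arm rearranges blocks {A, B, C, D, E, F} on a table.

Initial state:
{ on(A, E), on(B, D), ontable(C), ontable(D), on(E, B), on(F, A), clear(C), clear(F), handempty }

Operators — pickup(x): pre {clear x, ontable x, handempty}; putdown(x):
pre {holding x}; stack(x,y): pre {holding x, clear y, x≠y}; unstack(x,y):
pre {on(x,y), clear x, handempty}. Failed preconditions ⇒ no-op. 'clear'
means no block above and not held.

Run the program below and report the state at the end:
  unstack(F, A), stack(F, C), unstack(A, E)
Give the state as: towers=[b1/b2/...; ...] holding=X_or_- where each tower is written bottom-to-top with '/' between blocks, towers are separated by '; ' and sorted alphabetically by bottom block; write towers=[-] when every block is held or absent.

step 1 (unstack(F, A)): towers=[C; D/B/E/A] holding=F
step 2 (stack(F, C)): towers=[C/F; D/B/E/A] holding=-
step 3 (unstack(A, E)): towers=[C/F; D/B/E] holding=A

towers=[C/F; D/B/E] holding=A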